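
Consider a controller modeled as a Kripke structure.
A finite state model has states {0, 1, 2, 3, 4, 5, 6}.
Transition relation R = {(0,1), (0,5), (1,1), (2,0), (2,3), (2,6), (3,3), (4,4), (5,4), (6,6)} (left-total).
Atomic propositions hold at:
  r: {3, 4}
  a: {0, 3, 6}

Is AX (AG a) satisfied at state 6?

AG a: greatest fixpoint, start Z0 = {0, 3, 6}, keep only states in Sat with every successor in Z. Z1 = {3, 6}; fixed.
Sat(AG a) = {3, 6}
Sat(AX (AG a)) = {s : every successor in {3, 6}} = {3, 6}
6 ∈ Sat(AX (AG a)) = {3, 6}, so the formula holds at 6.

Yes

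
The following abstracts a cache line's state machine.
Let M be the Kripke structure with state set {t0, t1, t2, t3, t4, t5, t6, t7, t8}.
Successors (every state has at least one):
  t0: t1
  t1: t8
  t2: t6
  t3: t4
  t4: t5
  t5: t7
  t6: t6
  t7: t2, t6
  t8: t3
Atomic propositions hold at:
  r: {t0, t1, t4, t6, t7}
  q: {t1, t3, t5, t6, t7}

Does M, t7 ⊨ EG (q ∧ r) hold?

Yes

Sat(q ∧ r) = {t1, t6, t7}
EG (q ∧ r): greatest fixpoint, start Z0 = {t1, t6, t7}, keep only states in Sat with some successor in Z. Z1 = {t6, t7}; fixed.
Sat(EG (q ∧ r)) = {t6, t7}
t7 ∈ Sat(EG (q ∧ r)) = {t6, t7}, so the formula holds at t7.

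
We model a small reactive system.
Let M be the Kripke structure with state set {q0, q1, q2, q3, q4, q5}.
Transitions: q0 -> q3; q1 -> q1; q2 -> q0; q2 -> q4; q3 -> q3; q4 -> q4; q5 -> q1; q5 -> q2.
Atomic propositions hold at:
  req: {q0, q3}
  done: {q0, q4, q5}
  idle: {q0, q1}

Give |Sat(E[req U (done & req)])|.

Sat(done & req) = {q0}
E[req U (done & req)]: least fixpoint, start Z0 = Sat((done & req)) = {q0}, add states in Sat(req) with some successor in Z. Already a fixed point.
Sat(E[req U (done & req)]) = {q0}
|Sat(E[req U (done & req)])| = |{q0}| = 1.

1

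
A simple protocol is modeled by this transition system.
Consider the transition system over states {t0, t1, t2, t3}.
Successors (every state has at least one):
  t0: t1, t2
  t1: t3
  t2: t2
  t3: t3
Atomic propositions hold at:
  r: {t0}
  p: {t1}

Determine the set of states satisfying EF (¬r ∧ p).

{t0, t1}

Sat(¬r) = {t1, t2, t3}
Sat(¬r ∧ p) = {t1}
EF (¬r ∧ p): least fixpoint, start Z0 = {t1}, add states with some successor in Z. Z1 = {t0, t1}; fixed.
Sat(EF (¬r ∧ p)) = {t0, t1}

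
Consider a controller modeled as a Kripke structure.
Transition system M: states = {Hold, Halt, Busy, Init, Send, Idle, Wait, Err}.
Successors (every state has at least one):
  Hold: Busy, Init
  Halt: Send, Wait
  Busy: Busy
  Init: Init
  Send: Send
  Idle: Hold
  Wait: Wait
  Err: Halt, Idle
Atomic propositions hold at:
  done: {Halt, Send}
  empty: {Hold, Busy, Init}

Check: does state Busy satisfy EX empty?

Sat(EX empty) = {s : some successor in {Hold, Busy, Init}} = {Hold, Busy, Init, Idle}
Busy ∈ Sat(EX empty) = {Hold, Busy, Init, Idle}, so the formula holds at Busy.

Yes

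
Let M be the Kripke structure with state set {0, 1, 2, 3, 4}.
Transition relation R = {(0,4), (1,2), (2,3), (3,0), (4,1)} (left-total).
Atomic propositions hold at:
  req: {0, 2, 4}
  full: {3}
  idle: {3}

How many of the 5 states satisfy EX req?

Sat(EX req) = {s : some successor in {0, 2, 4}} = {0, 1, 3}
|Sat(EX req)| = |{0, 1, 3}| = 3.

3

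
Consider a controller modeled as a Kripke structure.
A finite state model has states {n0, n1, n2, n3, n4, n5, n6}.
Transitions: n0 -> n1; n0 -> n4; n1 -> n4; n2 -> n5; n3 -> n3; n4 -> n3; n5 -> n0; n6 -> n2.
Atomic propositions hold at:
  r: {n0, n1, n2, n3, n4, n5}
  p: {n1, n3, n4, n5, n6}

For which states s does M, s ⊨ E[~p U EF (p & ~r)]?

Sat(~p) = {n0, n2}
Sat(~r) = {n6}
Sat(p & ~r) = {n6}
EF (p & ~r): least fixpoint, start Z0 = {n6}, add states with some successor in Z. Already a fixed point.
Sat(EF (p & ~r)) = {n6}
E[~p U EF (p & ~r)]: least fixpoint, start Z0 = Sat(EF (p & ~r)) = {n6}, add states in Sat(~p) with some successor in Z. Already a fixed point.
Sat(E[~p U EF (p & ~r)]) = {n6}

{n6}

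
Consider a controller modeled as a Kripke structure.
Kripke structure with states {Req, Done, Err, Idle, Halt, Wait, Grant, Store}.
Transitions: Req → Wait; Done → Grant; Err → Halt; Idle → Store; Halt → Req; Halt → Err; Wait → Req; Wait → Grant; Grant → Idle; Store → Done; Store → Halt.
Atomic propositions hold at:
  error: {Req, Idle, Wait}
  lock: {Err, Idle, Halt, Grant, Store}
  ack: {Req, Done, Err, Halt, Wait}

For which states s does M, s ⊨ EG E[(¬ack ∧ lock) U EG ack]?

Sat(¬ack) = {Idle, Grant, Store}
Sat(¬ack ∧ lock) = {Idle, Grant, Store}
EG ack: greatest fixpoint, start Z0 = {Req, Done, Err, Halt, Wait}, keep only states in Sat with some successor in Z. Z1 = {Req, Err, Halt, Wait}; fixed.
Sat(EG ack) = {Req, Err, Halt, Wait}
E[(¬ack ∧ lock) U EG ack]: least fixpoint, start Z0 = Sat(EG ack) = {Req, Err, Halt, Wait}, add states in Sat(¬ack ∧ lock) with some successor in Z. Z1 = {Req, Err, Halt, Wait, Store}; Z2 = {Req, Err, Idle, Halt, Wait, Store}; Z3 = {Req, Err, Idle, Halt, Wait, Grant, Store}; fixed.
Sat(E[(¬ack ∧ lock) U EG ack]) = {Req, Err, Idle, Halt, Wait, Grant, Store}
EG E[(¬ack ∧ lock) U EG ack]: greatest fixpoint, start Z0 = {Req, Err, Idle, Halt, Wait, Grant, Store}, keep only states in Sat with some successor in Z. Already a fixed point.
Sat(EG E[(¬ack ∧ lock) U EG ack]) = {Req, Err, Idle, Halt, Wait, Grant, Store}

{Req, Err, Idle, Halt, Wait, Grant, Store}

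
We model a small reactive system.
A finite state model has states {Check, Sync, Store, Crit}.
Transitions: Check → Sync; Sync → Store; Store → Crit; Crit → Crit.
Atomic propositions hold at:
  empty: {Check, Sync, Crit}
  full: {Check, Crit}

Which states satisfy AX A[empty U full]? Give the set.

{Store, Crit}

A[empty U full]: least fixpoint, start Z0 = Sat(full) = {Check, Crit}, add states in Sat(empty) with every successor in Z. Already a fixed point.
Sat(A[empty U full]) = {Check, Crit}
Sat(AX A[empty U full]) = {s : every successor in {Check, Crit}} = {Store, Crit}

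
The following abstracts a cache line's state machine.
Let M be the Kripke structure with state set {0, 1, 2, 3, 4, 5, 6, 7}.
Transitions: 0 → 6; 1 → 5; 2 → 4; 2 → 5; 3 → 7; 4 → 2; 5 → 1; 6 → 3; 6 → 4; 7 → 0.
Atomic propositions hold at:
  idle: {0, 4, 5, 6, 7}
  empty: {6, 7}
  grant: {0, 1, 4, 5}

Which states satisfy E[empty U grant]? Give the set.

E[empty U grant]: least fixpoint, start Z0 = Sat(grant) = {0, 1, 4, 5}, add states in Sat(empty) with some successor in Z. Z1 = {0, 1, 4, 5, 6, 7}; fixed.
Sat(E[empty U grant]) = {0, 1, 4, 5, 6, 7}

{0, 1, 4, 5, 6, 7}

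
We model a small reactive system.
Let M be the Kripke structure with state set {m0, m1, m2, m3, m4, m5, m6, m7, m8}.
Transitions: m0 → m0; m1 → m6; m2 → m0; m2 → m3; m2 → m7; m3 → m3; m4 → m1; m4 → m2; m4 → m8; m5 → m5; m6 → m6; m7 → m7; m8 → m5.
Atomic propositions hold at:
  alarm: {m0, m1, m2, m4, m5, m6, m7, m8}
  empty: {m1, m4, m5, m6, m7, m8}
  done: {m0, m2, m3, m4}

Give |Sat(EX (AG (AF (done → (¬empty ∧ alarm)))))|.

8

Sat(¬empty) = {m0, m2, m3}
Sat(¬empty ∧ alarm) = {m0, m2}
Sat(done → (¬empty ∧ alarm)) = {m0, m1, m2, m5, m6, m7, m8}
AF (done → (¬empty ∧ alarm)): least fixpoint, start Z0 = {m0, m1, m2, m5, m6, m7, m8}, add states with every successor in Z. Z1 = {m0, m1, m2, m4, m5, m6, m7, m8}; fixed.
Sat(AF (done → (¬empty ∧ alarm))) = {m0, m1, m2, m4, m5, m6, m7, m8}
AG (AF (done → (¬empty ∧ alarm))): greatest fixpoint, start Z0 = {m0, m1, m2, m4, m5, m6, m7, m8}, keep only states in Sat with every successor in Z. Z1 = {m0, m1, m4, m5, m6, m7, m8}; Z2 = {m0, m1, m5, m6, m7, m8}; fixed.
Sat(AG (AF (done → (¬empty ∧ alarm)))) = {m0, m1, m5, m6, m7, m8}
Sat(EX (AG (AF (done → (¬empty ∧ alarm))))) = {s : some successor in {m0, m1, m5, m6, m7, m8}} = {m0, m1, m2, m4, m5, m6, m7, m8}
|Sat(EX (AG (AF (done → (¬empty ∧ alarm)))))| = |{m0, m1, m2, m4, m5, m6, m7, m8}| = 8.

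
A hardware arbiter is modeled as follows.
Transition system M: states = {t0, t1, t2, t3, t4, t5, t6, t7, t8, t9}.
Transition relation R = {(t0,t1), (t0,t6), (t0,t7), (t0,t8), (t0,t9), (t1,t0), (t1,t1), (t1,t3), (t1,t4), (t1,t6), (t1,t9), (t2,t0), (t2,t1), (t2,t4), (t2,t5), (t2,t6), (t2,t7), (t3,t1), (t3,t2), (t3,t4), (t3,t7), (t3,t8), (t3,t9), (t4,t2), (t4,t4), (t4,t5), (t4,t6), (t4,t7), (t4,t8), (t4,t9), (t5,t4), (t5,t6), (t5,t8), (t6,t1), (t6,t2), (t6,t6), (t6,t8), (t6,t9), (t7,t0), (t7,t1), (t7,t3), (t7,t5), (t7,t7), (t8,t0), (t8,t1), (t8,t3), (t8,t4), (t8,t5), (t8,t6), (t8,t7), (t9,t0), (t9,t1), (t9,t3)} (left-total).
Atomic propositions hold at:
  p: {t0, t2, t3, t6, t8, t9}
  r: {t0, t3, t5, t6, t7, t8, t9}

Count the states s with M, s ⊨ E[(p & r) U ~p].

Sat(p & r) = {t0, t3, t6, t8, t9}
Sat(~p) = {t1, t4, t5, t7}
E[(p & r) U ~p]: least fixpoint, start Z0 = Sat(~p) = {t1, t4, t5, t7}, add states in Sat(p & r) with some successor in Z. Z1 = {t0, t1, t3, t4, t5, t6, t7, t8, t9}; fixed.
Sat(E[(p & r) U ~p]) = {t0, t1, t3, t4, t5, t6, t7, t8, t9}
|Sat(E[(p & r) U ~p])| = |{t0, t1, t3, t4, t5, t6, t7, t8, t9}| = 9.

9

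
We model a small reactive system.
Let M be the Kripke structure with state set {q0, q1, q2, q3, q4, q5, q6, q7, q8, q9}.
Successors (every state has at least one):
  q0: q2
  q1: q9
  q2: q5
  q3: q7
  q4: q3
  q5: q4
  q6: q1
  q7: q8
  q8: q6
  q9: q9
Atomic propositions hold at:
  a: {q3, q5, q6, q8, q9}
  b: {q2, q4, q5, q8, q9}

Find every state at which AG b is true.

AG b: greatest fixpoint, start Z0 = {q2, q4, q5, q8, q9}, keep only states in Sat with every successor in Z. Z1 = {q2, q5, q9}; Z2 = {q2, q9}; Z3 = {q9}; fixed.
Sat(AG b) = {q9}

{q9}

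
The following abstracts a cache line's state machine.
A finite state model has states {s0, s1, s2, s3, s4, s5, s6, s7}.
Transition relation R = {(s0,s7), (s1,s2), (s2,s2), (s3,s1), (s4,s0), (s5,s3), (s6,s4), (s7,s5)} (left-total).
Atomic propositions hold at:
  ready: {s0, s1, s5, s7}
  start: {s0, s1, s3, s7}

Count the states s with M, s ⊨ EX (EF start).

6

EF start: least fixpoint, start Z0 = {s0, s1, s3, s7}, add states with some successor in Z. Z1 = {s0, s1, s3, s4, s5, s7}; Z2 = {s0, s1, s3, s4, s5, s6, s7}; fixed.
Sat(EF start) = {s0, s1, s3, s4, s5, s6, s7}
Sat(EX (EF start)) = {s : some successor in {s0, s1, s3, s4, s5, s6, s7}} = {s0, s3, s4, s5, s6, s7}
|Sat(EX (EF start))| = |{s0, s3, s4, s5, s6, s7}| = 6.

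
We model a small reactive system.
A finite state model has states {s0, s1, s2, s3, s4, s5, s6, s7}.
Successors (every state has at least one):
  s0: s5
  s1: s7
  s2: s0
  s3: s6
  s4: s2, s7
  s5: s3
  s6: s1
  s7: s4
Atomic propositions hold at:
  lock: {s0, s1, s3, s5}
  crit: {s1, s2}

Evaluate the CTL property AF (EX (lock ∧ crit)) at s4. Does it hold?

Sat(lock ∧ crit) = {s1}
Sat(EX (lock ∧ crit)) = {s : some successor in {s1}} = {s6}
AF (EX (lock ∧ crit)): least fixpoint, start Z0 = {s6}, add states with every successor in Z. Z1 = {s3, s6}; Z2 = {s3, s5, s6}; Z3 = {s0, s3, s5, s6}; Z4 = {s0, s2, s3, s5, s6}; fixed.
Sat(AF (EX (lock ∧ crit))) = {s0, s2, s3, s5, s6}
s4 ∉ Sat(AF (EX (lock ∧ crit))) = {s0, s2, s3, s5, s6}, so the formula does not hold at s4.

No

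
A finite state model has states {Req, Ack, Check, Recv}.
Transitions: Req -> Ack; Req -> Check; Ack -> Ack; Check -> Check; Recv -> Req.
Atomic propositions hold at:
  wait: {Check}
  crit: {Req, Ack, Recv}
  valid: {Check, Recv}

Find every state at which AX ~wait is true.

{Ack, Recv}

Sat(~wait) = {Req, Ack, Recv}
Sat(AX ~wait) = {s : every successor in {Req, Ack, Recv}} = {Ack, Recv}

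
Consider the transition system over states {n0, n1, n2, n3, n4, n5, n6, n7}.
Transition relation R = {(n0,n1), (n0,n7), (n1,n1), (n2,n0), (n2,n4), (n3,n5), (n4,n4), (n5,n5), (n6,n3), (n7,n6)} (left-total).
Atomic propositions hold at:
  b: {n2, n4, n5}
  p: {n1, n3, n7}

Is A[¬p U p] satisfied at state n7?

Sat(¬p) = {n0, n2, n4, n5, n6}
A[¬p U p]: least fixpoint, start Z0 = Sat(p) = {n1, n3, n7}, add states in Sat(¬p) with every successor in Z. Z1 = {n0, n1, n3, n6, n7}; fixed.
Sat(A[¬p U p]) = {n0, n1, n3, n6, n7}
n7 ∈ Sat(A[¬p U p]) = {n0, n1, n3, n6, n7}, so the formula holds at n7.

Yes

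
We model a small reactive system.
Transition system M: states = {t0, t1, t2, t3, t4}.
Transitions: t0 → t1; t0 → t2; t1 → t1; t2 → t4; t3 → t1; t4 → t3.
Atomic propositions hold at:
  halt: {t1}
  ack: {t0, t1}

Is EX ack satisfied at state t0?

Yes

Sat(EX ack) = {s : some successor in {t0, t1}} = {t0, t1, t3}
t0 ∈ Sat(EX ack) = {t0, t1, t3}, so the formula holds at t0.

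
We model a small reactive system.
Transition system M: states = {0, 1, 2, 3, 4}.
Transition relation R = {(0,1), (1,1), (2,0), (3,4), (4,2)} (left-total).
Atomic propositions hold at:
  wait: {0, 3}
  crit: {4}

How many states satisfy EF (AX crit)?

1

Sat(AX crit) = {s : every successor in {4}} = {3}
EF (AX crit): least fixpoint, start Z0 = {3}, add states with some successor in Z. Already a fixed point.
Sat(EF (AX crit)) = {3}
|Sat(EF (AX crit))| = |{3}| = 1.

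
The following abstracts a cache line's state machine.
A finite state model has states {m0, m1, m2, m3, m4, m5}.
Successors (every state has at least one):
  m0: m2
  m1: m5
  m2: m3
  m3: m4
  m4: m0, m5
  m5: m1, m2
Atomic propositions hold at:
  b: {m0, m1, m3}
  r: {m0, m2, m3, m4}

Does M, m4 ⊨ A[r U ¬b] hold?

Yes

Sat(¬b) = {m2, m4, m5}
A[r U ¬b]: least fixpoint, start Z0 = Sat(¬b) = {m2, m4, m5}, add states in Sat(r) with every successor in Z. Z1 = {m0, m2, m3, m4, m5}; fixed.
Sat(A[r U ¬b]) = {m0, m2, m3, m4, m5}
m4 ∈ Sat(A[r U ¬b]) = {m0, m2, m3, m4, m5}, so the formula holds at m4.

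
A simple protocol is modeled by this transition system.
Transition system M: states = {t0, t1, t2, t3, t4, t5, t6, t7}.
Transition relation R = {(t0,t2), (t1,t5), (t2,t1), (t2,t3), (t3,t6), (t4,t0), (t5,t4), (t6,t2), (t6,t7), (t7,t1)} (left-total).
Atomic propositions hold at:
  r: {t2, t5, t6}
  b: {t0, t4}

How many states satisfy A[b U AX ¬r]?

5

Sat(¬r) = {t0, t1, t3, t4, t7}
Sat(AX ¬r) = {s : every successor in {t0, t1, t3, t4, t7}} = {t2, t4, t5, t7}
A[b U AX ¬r]: least fixpoint, start Z0 = Sat(AX ¬r) = {t2, t4, t5, t7}, add states in Sat(b) with every successor in Z. Z1 = {t0, t2, t4, t5, t7}; fixed.
Sat(A[b U AX ¬r]) = {t0, t2, t4, t5, t7}
|Sat(A[b U AX ¬r])| = |{t0, t2, t4, t5, t7}| = 5.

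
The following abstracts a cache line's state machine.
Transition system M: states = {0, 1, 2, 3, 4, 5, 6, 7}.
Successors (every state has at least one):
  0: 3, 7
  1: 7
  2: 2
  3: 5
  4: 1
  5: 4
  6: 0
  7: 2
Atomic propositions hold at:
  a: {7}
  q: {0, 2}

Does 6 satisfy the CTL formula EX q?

Yes

Sat(EX q) = {s : some successor in {0, 2}} = {2, 6, 7}
6 ∈ Sat(EX q) = {2, 6, 7}, so the formula holds at 6.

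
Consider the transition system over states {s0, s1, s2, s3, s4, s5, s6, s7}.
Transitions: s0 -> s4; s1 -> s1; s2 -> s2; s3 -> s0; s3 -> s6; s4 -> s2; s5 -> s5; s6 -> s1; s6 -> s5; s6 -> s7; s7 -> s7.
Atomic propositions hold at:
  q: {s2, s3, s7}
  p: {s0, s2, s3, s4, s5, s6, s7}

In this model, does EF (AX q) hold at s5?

Sat(AX q) = {s : every successor in {s2, s3, s7}} = {s2, s4, s7}
EF (AX q): least fixpoint, start Z0 = {s2, s4, s7}, add states with some successor in Z. Z1 = {s0, s2, s4, s6, s7}; Z2 = {s0, s2, s3, s4, s6, s7}; fixed.
Sat(EF (AX q)) = {s0, s2, s3, s4, s6, s7}
s5 ∉ Sat(EF (AX q)) = {s0, s2, s3, s4, s6, s7}, so the formula does not hold at s5.

No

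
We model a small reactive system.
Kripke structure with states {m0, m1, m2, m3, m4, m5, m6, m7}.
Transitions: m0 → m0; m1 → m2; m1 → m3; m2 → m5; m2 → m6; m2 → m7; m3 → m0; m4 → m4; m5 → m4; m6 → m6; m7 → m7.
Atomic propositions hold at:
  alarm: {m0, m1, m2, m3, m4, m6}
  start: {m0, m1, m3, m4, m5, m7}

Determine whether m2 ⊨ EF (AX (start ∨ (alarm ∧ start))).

Yes

Sat(alarm ∧ start) = {m0, m1, m3, m4}
Sat(start ∨ (alarm ∧ start)) = {m0, m1, m3, m4, m5, m7}
Sat(AX (start ∨ (alarm ∧ start))) = {s : every successor in {m0, m1, m3, m4, m5, m7}} = {m0, m3, m4, m5, m7}
EF (AX (start ∨ (alarm ∧ start))): least fixpoint, start Z0 = {m0, m3, m4, m5, m7}, add states with some successor in Z. Z1 = {m0, m1, m2, m3, m4, m5, m7}; fixed.
Sat(EF (AX (start ∨ (alarm ∧ start)))) = {m0, m1, m2, m3, m4, m5, m7}
m2 ∈ Sat(EF (AX (start ∨ (alarm ∧ start)))) = {m0, m1, m2, m3, m4, m5, m7}, so the formula holds at m2.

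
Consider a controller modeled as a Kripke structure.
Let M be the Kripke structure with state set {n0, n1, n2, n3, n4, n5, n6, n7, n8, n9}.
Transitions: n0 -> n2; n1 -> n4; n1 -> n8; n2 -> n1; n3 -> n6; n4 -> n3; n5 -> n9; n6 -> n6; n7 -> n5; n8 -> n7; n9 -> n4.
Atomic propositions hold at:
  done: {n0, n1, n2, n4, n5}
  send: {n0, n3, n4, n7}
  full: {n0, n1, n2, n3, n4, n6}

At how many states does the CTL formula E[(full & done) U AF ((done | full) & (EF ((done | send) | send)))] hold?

9

Sat(full & done) = {n0, n1, n2, n4}
Sat(done | full) = {n0, n1, n2, n3, n4, n5, n6}
Sat(done | send) = {n0, n1, n2, n3, n4, n5, n7}
Sat((done | send) | send) = {n0, n1, n2, n3, n4, n5, n7}
EF ((done | send) | send): least fixpoint, start Z0 = {n0, n1, n2, n3, n4, n5, n7}, add states with some successor in Z. Z1 = {n0, n1, n2, n3, n4, n5, n7, n8, n9}; fixed.
Sat(EF ((done | send) | send)) = {n0, n1, n2, n3, n4, n5, n7, n8, n9}
Sat((done | full) & (EF ((done | send) | send))) = {n0, n1, n2, n3, n4, n5}
AF ((done | full) & (EF ((done | send) | send))): least fixpoint, start Z0 = {n0, n1, n2, n3, n4, n5}, add states with every successor in Z. Z1 = {n0, n1, n2, n3, n4, n5, n7, n9}; Z2 = {n0, n1, n2, n3, n4, n5, n7, n8, n9}; fixed.
Sat(AF ((done | full) & (EF ((done | send) | send)))) = {n0, n1, n2, n3, n4, n5, n7, n8, n9}
E[(full & done) U AF ((done | full) & (EF ((done | send) | send)))]: least fixpoint, start Z0 = Sat(AF ((done | full) & (EF ((done | send) | send)))) = {n0, n1, n2, n3, n4, n5, n7, n8, n9}, add states in Sat(full & done) with some successor in Z. Already a fixed point.
Sat(E[(full & done) U AF ((done | full) & (EF ((done | send) | send)))]) = {n0, n1, n2, n3, n4, n5, n7, n8, n9}
|Sat(E[(full & done) U AF ((done | full) & (EF ((done | send) | send)))])| = |{n0, n1, n2, n3, n4, n5, n7, n8, n9}| = 9.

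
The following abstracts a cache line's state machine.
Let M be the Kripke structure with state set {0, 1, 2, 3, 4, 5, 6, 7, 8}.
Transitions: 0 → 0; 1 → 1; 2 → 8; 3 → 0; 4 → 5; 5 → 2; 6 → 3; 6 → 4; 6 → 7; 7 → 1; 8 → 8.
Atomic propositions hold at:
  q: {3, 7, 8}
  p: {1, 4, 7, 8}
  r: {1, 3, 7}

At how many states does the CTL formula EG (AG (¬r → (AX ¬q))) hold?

Sat(¬r) = {0, 2, 4, 5, 6, 8}
Sat(¬q) = {0, 1, 2, 4, 5, 6}
Sat(AX ¬q) = {s : every successor in {0, 1, 2, 4, 5, 6}} = {0, 1, 3, 4, 5, 7}
Sat(¬r → (AX ¬q)) = {0, 1, 3, 4, 5, 7}
AG (¬r → (AX ¬q)): greatest fixpoint, start Z0 = {0, 1, 3, 4, 5, 7}, keep only states in Sat with every successor in Z. Z1 = {0, 1, 3, 4, 7}; Z2 = {0, 1, 3, 7}; fixed.
Sat(AG (¬r → (AX ¬q))) = {0, 1, 3, 7}
EG (AG (¬r → (AX ¬q))): greatest fixpoint, start Z0 = {0, 1, 3, 7}, keep only states in Sat with some successor in Z. Already a fixed point.
Sat(EG (AG (¬r → (AX ¬q)))) = {0, 1, 3, 7}
|Sat(EG (AG (¬r → (AX ¬q))))| = |{0, 1, 3, 7}| = 4.

4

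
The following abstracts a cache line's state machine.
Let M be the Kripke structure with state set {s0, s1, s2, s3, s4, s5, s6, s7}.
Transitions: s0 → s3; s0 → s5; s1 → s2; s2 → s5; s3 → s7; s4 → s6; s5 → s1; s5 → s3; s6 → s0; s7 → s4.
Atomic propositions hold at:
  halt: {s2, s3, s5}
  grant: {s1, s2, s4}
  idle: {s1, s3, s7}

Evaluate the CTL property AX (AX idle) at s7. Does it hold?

No

Sat(AX idle) = {s : every successor in {s1, s3, s7}} = {s3, s5}
Sat(AX (AX idle)) = {s : every successor in {s3, s5}} = {s0, s2}
s7 ∉ Sat(AX (AX idle)) = {s0, s2}, so the formula does not hold at s7.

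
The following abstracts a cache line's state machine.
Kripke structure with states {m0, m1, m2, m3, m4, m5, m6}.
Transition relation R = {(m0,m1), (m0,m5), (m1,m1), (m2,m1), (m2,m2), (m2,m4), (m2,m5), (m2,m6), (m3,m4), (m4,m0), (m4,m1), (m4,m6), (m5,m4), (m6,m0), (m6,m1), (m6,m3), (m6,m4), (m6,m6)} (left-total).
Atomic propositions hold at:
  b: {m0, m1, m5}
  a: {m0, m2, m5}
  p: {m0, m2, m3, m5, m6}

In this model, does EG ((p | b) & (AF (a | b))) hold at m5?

No

Sat(p | b) = {m0, m1, m2, m3, m5, m6}
Sat(a | b) = {m0, m1, m2, m5}
AF (a | b): least fixpoint, start Z0 = {m0, m1, m2, m5}, add states with every successor in Z. Already a fixed point.
Sat(AF (a | b)) = {m0, m1, m2, m5}
Sat((p | b) & (AF (a | b))) = {m0, m1, m2, m5}
EG ((p | b) & (AF (a | b))): greatest fixpoint, start Z0 = {m0, m1, m2, m5}, keep only states in Sat with some successor in Z. Z1 = {m0, m1, m2}; fixed.
Sat(EG ((p | b) & (AF (a | b)))) = {m0, m1, m2}
m5 ∉ Sat(EG ((p | b) & (AF (a | b)))) = {m0, m1, m2}, so the formula does not hold at m5.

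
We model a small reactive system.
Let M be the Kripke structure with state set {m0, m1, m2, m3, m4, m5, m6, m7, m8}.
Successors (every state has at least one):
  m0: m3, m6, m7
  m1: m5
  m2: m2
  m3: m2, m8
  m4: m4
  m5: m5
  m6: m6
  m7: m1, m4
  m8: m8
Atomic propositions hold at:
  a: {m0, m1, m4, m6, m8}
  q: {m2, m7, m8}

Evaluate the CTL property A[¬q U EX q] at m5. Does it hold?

No

Sat(¬q) = {m0, m1, m3, m4, m5, m6}
Sat(EX q) = {s : some successor in {m2, m7, m8}} = {m0, m2, m3, m8}
A[¬q U EX q]: least fixpoint, start Z0 = Sat(EX q) = {m0, m2, m3, m8}, add states in Sat(¬q) with every successor in Z. Already a fixed point.
Sat(A[¬q U EX q]) = {m0, m2, m3, m8}
m5 ∉ Sat(A[¬q U EX q]) = {m0, m2, m3, m8}, so the formula does not hold at m5.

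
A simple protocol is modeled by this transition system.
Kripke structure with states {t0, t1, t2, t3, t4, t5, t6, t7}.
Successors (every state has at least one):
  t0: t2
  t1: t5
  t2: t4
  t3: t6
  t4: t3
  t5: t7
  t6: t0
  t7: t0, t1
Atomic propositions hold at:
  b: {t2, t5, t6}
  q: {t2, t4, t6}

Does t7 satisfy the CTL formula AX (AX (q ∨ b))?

Sat(q ∨ b) = {t2, t4, t5, t6}
Sat(AX (q ∨ b)) = {s : every successor in {t2, t4, t5, t6}} = {t0, t1, t2, t3}
Sat(AX (AX (q ∨ b))) = {s : every successor in {t0, t1, t2, t3}} = {t0, t4, t6, t7}
t7 ∈ Sat(AX (AX (q ∨ b))) = {t0, t4, t6, t7}, so the formula holds at t7.

Yes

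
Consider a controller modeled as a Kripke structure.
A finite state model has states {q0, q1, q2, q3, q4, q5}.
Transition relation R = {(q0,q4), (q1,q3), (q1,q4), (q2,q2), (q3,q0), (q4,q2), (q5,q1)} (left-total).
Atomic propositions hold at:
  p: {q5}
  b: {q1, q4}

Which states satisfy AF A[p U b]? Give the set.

{q0, q1, q3, q4, q5}

A[p U b]: least fixpoint, start Z0 = Sat(b) = {q1, q4}, add states in Sat(p) with every successor in Z. Z1 = {q1, q4, q5}; fixed.
Sat(A[p U b]) = {q1, q4, q5}
AF A[p U b]: least fixpoint, start Z0 = {q1, q4, q5}, add states with every successor in Z. Z1 = {q0, q1, q4, q5}; Z2 = {q0, q1, q3, q4, q5}; fixed.
Sat(AF A[p U b]) = {q0, q1, q3, q4, q5}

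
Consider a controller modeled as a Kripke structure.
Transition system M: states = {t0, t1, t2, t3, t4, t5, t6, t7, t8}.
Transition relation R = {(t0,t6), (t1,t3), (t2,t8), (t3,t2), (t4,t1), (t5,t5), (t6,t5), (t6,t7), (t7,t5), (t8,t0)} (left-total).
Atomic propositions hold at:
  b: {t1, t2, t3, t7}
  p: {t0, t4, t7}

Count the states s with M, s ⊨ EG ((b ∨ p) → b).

Sat(b ∨ p) = {t0, t1, t2, t3, t4, t7}
Sat((b ∨ p) → b) = {t1, t2, t3, t5, t6, t7, t8}
EG ((b ∨ p) → b): greatest fixpoint, start Z0 = {t1, t2, t3, t5, t6, t7, t8}, keep only states in Sat with some successor in Z. Z1 = {t1, t2, t3, t5, t6, t7}; Z2 = {t1, t3, t5, t6, t7}; Z3 = {t1, t5, t6, t7}; Z4 = {t5, t6, t7}; fixed.
Sat(EG ((b ∨ p) → b)) = {t5, t6, t7}
|Sat(EG ((b ∨ p) → b))| = |{t5, t6, t7}| = 3.

3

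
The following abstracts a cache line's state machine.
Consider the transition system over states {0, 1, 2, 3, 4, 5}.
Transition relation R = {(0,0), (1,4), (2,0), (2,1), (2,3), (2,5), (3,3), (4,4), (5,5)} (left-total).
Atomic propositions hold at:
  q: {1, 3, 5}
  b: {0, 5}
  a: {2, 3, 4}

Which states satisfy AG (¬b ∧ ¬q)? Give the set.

{4}

Sat(¬b) = {1, 2, 3, 4}
Sat(¬q) = {0, 2, 4}
Sat(¬b ∧ ¬q) = {2, 4}
AG (¬b ∧ ¬q): greatest fixpoint, start Z0 = {2, 4}, keep only states in Sat with every successor in Z. Z1 = {4}; fixed.
Sat(AG (¬b ∧ ¬q)) = {4}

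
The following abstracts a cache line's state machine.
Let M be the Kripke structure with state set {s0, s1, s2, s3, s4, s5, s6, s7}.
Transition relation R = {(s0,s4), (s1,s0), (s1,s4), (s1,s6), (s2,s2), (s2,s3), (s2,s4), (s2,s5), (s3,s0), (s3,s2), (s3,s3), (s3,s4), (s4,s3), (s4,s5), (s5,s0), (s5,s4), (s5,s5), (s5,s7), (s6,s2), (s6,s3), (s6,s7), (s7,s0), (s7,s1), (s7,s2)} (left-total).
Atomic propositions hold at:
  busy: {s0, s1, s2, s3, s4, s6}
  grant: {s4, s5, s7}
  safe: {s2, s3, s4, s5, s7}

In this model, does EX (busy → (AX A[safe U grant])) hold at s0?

A[safe U grant]: least fixpoint, start Z0 = Sat(grant) = {s4, s5, s7}, add states in Sat(safe) with every successor in Z. Already a fixed point.
Sat(A[safe U grant]) = {s4, s5, s7}
Sat(AX A[safe U grant]) = {s : every successor in {s4, s5, s7}} = {s0}
Sat(busy → (AX A[safe U grant])) = {s0, s5, s7}
Sat(EX (busy → (AX A[safe U grant]))) = {s : some successor in {s0, s5, s7}} = {s1, s2, s3, s4, s5, s6, s7}
s0 ∉ Sat(EX (busy → (AX A[safe U grant]))) = {s1, s2, s3, s4, s5, s6, s7}, so the formula does not hold at s0.

No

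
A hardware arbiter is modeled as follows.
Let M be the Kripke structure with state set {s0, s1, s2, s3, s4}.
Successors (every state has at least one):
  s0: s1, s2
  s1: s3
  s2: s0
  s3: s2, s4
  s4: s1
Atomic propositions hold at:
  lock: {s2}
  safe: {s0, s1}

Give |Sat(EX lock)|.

2

Sat(EX lock) = {s : some successor in {s2}} = {s0, s3}
|Sat(EX lock)| = |{s0, s3}| = 2.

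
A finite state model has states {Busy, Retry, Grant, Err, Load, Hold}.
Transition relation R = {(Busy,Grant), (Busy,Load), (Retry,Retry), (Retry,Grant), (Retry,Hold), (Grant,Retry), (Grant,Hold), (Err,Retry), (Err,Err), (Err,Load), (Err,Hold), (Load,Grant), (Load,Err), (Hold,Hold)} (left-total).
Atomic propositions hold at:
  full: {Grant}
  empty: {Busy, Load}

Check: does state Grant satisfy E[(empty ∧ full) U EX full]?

No

Sat(empty ∧ full) = ∅
Sat(EX full) = {s : some successor in {Grant}} = {Busy, Retry, Load}
E[(empty ∧ full) U EX full]: least fixpoint, start Z0 = Sat(EX full) = {Busy, Retry, Load}, add states in Sat(empty ∧ full) with some successor in Z. Already a fixed point.
Sat(E[(empty ∧ full) U EX full]) = {Busy, Retry, Load}
Grant ∉ Sat(E[(empty ∧ full) U EX full]) = {Busy, Retry, Load}, so the formula does not hold at Grant.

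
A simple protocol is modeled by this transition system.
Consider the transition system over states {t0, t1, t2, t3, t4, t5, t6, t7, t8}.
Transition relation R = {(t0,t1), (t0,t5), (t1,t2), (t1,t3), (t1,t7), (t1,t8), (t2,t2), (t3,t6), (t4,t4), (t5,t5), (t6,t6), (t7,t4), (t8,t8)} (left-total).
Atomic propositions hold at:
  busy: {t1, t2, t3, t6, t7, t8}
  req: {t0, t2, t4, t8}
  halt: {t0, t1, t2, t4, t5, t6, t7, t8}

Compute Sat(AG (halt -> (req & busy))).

{t2, t8}

Sat(req & busy) = {t2, t8}
Sat(halt -> (req & busy)) = {t2, t3, t8}
AG (halt -> (req & busy)): greatest fixpoint, start Z0 = {t2, t3, t8}, keep only states in Sat with every successor in Z. Z1 = {t2, t8}; fixed.
Sat(AG (halt -> (req & busy))) = {t2, t8}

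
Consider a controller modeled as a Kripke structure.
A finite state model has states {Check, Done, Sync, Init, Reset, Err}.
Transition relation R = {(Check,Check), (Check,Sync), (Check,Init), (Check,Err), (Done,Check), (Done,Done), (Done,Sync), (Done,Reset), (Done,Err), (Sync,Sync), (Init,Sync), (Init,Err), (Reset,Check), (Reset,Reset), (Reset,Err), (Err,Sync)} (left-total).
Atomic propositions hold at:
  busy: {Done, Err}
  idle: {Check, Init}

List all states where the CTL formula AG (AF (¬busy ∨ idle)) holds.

Sat(¬busy) = {Check, Sync, Init, Reset}
Sat(¬busy ∨ idle) = {Check, Sync, Init, Reset}
AF (¬busy ∨ idle): least fixpoint, start Z0 = {Check, Sync, Init, Reset}, add states with every successor in Z. Z1 = {Check, Sync, Init, Reset, Err}; fixed.
Sat(AF (¬busy ∨ idle)) = {Check, Sync, Init, Reset, Err}
AG (AF (¬busy ∨ idle)): greatest fixpoint, start Z0 = {Check, Sync, Init, Reset, Err}, keep only states in Sat with every successor in Z. Already a fixed point.
Sat(AG (AF (¬busy ∨ idle))) = {Check, Sync, Init, Reset, Err}

{Check, Sync, Init, Reset, Err}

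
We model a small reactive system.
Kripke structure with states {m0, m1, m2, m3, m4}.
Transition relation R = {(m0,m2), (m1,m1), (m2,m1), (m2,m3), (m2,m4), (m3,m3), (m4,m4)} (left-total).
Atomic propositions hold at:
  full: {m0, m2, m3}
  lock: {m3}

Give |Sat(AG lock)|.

1

AG lock: greatest fixpoint, start Z0 = {m3}, keep only states in Sat with every successor in Z. Already a fixed point.
Sat(AG lock) = {m3}
|Sat(AG lock)| = |{m3}| = 1.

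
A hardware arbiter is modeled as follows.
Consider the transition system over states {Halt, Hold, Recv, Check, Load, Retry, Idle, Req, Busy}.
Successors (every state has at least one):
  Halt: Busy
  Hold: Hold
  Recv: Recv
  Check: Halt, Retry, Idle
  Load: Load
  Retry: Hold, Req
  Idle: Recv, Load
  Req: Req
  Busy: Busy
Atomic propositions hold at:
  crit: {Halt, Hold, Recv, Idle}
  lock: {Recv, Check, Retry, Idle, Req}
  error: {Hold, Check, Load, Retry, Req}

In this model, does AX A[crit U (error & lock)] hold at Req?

Yes

Sat(error & lock) = {Check, Retry, Req}
A[crit U (error & lock)]: least fixpoint, start Z0 = Sat((error & lock)) = {Check, Retry, Req}, add states in Sat(crit) with every successor in Z. Already a fixed point.
Sat(A[crit U (error & lock)]) = {Check, Retry, Req}
Sat(AX A[crit U (error & lock)]) = {s : every successor in {Check, Retry, Req}} = {Req}
Req ∈ Sat(AX A[crit U (error & lock)]) = {Req}, so the formula holds at Req.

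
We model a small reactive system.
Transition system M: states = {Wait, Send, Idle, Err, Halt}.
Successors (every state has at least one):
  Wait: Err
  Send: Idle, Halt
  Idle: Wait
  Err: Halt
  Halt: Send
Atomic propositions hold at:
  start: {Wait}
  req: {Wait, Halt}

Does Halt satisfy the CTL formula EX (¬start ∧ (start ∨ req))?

No

Sat(¬start) = {Send, Idle, Err, Halt}
Sat(start ∨ req) = {Wait, Halt}
Sat(¬start ∧ (start ∨ req)) = {Halt}
Sat(EX (¬start ∧ (start ∨ req))) = {s : some successor in {Halt}} = {Send, Err}
Halt ∉ Sat(EX (¬start ∧ (start ∨ req))) = {Send, Err}, so the formula does not hold at Halt.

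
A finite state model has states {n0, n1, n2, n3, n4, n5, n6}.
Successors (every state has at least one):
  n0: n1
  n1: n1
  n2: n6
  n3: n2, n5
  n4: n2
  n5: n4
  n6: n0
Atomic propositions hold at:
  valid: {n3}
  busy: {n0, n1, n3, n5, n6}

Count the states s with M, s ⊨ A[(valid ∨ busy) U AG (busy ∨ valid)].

Sat(valid ∨ busy) = {n0, n1, n3, n5, n6}
Sat(busy ∨ valid) = {n0, n1, n3, n5, n6}
AG (busy ∨ valid): greatest fixpoint, start Z0 = {n0, n1, n3, n5, n6}, keep only states in Sat with every successor in Z. Z1 = {n0, n1, n6}; fixed.
Sat(AG (busy ∨ valid)) = {n0, n1, n6}
A[(valid ∨ busy) U AG (busy ∨ valid)]: least fixpoint, start Z0 = Sat(AG (busy ∨ valid)) = {n0, n1, n6}, add states in Sat(valid ∨ busy) with every successor in Z. Already a fixed point.
Sat(A[(valid ∨ busy) U AG (busy ∨ valid)]) = {n0, n1, n6}
|Sat(A[(valid ∨ busy) U AG (busy ∨ valid)])| = |{n0, n1, n6}| = 3.

3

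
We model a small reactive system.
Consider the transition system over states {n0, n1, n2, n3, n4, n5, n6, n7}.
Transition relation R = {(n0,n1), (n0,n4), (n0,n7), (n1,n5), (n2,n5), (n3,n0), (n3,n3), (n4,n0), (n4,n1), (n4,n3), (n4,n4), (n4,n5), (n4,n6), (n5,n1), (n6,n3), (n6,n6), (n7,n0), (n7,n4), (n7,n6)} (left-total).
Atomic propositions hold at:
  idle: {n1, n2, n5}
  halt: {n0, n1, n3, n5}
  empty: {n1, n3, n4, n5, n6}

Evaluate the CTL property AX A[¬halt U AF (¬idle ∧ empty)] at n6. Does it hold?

Yes

Sat(¬halt) = {n2, n4, n6, n7}
Sat(¬idle) = {n0, n3, n4, n6, n7}
Sat(¬idle ∧ empty) = {n3, n4, n6}
AF (¬idle ∧ empty): least fixpoint, start Z0 = {n3, n4, n6}, add states with every successor in Z. Already a fixed point.
Sat(AF (¬idle ∧ empty)) = {n3, n4, n6}
A[¬halt U AF (¬idle ∧ empty)]: least fixpoint, start Z0 = Sat(AF (¬idle ∧ empty)) = {n3, n4, n6}, add states in Sat(¬halt) with every successor in Z. Already a fixed point.
Sat(A[¬halt U AF (¬idle ∧ empty)]) = {n3, n4, n6}
Sat(AX A[¬halt U AF (¬idle ∧ empty)]) = {s : every successor in {n3, n4, n6}} = {n6}
n6 ∈ Sat(AX A[¬halt U AF (¬idle ∧ empty)]) = {n6}, so the formula holds at n6.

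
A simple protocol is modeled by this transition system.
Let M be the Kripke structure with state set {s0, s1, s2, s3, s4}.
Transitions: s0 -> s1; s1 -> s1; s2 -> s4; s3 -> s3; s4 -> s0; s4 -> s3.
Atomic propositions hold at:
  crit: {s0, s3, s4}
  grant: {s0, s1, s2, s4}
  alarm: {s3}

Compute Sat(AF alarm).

{s3}

AF alarm: least fixpoint, start Z0 = {s3}, add states with every successor in Z. Already a fixed point.
Sat(AF alarm) = {s3}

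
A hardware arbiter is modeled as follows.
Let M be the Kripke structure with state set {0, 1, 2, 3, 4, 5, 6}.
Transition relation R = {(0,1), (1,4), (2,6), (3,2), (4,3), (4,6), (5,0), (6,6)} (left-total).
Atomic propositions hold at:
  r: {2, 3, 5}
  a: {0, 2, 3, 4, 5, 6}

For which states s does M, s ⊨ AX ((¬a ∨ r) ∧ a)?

Sat(¬a) = {1}
Sat(¬a ∨ r) = {1, 2, 3, 5}
Sat((¬a ∨ r) ∧ a) = {2, 3, 5}
Sat(AX ((¬a ∨ r) ∧ a)) = {s : every successor in {2, 3, 5}} = {3}

{3}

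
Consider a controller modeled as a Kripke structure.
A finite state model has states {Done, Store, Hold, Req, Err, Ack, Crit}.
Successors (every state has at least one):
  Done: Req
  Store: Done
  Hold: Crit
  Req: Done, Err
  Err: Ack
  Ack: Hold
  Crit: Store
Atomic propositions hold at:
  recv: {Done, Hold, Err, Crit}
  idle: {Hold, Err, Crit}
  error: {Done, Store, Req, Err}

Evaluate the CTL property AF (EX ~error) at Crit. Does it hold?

Sat(~error) = {Hold, Ack, Crit}
Sat(EX ~error) = {s : some successor in {Hold, Ack, Crit}} = {Hold, Err, Ack}
AF (EX ~error): least fixpoint, start Z0 = {Hold, Err, Ack}, add states with every successor in Z. Already a fixed point.
Sat(AF (EX ~error)) = {Hold, Err, Ack}
Crit ∉ Sat(AF (EX ~error)) = {Hold, Err, Ack}, so the formula does not hold at Crit.

No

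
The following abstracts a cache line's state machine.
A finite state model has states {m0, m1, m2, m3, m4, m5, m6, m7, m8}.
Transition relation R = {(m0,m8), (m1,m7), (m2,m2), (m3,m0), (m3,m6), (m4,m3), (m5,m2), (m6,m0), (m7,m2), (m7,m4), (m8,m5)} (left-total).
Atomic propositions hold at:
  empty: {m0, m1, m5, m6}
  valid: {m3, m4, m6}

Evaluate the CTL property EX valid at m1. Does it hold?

No

Sat(EX valid) = {s : some successor in {m3, m4, m6}} = {m3, m4, m7}
m1 ∉ Sat(EX valid) = {m3, m4, m7}, so the formula does not hold at m1.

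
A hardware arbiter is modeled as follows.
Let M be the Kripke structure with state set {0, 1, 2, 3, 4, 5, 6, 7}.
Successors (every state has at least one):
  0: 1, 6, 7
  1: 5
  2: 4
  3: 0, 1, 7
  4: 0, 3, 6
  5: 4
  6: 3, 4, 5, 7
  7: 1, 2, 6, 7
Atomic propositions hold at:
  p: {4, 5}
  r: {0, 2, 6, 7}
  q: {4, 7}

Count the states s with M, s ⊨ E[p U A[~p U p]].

4

Sat(~p) = {0, 1, 2, 3, 6, 7}
A[~p U p]: least fixpoint, start Z0 = Sat(p) = {4, 5}, add states in Sat(~p) with every successor in Z. Z1 = {1, 2, 4, 5}; fixed.
Sat(A[~p U p]) = {1, 2, 4, 5}
E[p U A[~p U p]]: least fixpoint, start Z0 = Sat(A[~p U p]) = {1, 2, 4, 5}, add states in Sat(p) with some successor in Z. Already a fixed point.
Sat(E[p U A[~p U p]]) = {1, 2, 4, 5}
|Sat(E[p U A[~p U p]])| = |{1, 2, 4, 5}| = 4.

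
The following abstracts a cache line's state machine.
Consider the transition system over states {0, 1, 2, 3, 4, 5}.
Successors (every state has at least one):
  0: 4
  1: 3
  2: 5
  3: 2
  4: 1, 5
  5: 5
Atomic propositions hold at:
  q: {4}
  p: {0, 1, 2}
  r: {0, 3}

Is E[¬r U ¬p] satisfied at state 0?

No

Sat(¬r) = {1, 2, 4, 5}
Sat(¬p) = {3, 4, 5}
E[¬r U ¬p]: least fixpoint, start Z0 = Sat(¬p) = {3, 4, 5}, add states in Sat(¬r) with some successor in Z. Z1 = {1, 2, 3, 4, 5}; fixed.
Sat(E[¬r U ¬p]) = {1, 2, 3, 4, 5}
0 ∉ Sat(E[¬r U ¬p]) = {1, 2, 3, 4, 5}, so the formula does not hold at 0.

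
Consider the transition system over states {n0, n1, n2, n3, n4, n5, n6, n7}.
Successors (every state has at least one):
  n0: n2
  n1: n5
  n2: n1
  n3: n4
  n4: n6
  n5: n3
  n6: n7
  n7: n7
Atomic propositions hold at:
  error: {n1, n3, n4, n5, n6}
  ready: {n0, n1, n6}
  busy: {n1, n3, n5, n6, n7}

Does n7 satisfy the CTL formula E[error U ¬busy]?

Sat(¬busy) = {n0, n2, n4}
E[error U ¬busy]: least fixpoint, start Z0 = Sat(¬busy) = {n0, n2, n4}, add states in Sat(error) with some successor in Z. Z1 = {n0, n2, n3, n4}; Z2 = {n0, n2, n3, n4, n5}; Z3 = {n0, n1, n2, n3, n4, n5}; fixed.
Sat(E[error U ¬busy]) = {n0, n1, n2, n3, n4, n5}
n7 ∉ Sat(E[error U ¬busy]) = {n0, n1, n2, n3, n4, n5}, so the formula does not hold at n7.

No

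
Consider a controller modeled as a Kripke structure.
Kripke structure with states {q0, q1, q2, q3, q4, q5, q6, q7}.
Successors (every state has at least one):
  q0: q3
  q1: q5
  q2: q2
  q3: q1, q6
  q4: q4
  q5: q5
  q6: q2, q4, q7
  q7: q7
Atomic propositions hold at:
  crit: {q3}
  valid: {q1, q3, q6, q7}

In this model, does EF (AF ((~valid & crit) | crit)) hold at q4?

Sat(~valid) = {q0, q2, q4, q5}
Sat(~valid & crit) = ∅
Sat((~valid & crit) | crit) = {q3}
AF ((~valid & crit) | crit): least fixpoint, start Z0 = {q3}, add states with every successor in Z. Z1 = {q0, q3}; fixed.
Sat(AF ((~valid & crit) | crit)) = {q0, q3}
EF (AF ((~valid & crit) | crit)): least fixpoint, start Z0 = {q0, q3}, add states with some successor in Z. Already a fixed point.
Sat(EF (AF ((~valid & crit) | crit))) = {q0, q3}
q4 ∉ Sat(EF (AF ((~valid & crit) | crit))) = {q0, q3}, so the formula does not hold at q4.

No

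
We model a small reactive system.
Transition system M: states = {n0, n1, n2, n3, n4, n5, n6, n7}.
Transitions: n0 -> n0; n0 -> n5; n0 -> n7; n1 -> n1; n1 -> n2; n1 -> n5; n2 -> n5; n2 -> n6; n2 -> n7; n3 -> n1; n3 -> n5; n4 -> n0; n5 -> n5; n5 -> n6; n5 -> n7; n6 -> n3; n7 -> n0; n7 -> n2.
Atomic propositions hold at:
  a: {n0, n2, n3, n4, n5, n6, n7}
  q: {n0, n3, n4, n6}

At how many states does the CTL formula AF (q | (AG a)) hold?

AG a: greatest fixpoint, start Z0 = {n0, n2, n3, n4, n5, n6, n7}, keep only states in Sat with every successor in Z. Z1 = {n0, n2, n4, n5, n6, n7}; Z2 = {n0, n2, n4, n5, n7}; Z3 = {n0, n4, n7}; Z4 = {n4}; Z5 = ∅; fixed.
Sat(AG a) = ∅
Sat(q | (AG a)) = {n0, n3, n4, n6}
AF (q | (AG a)): least fixpoint, start Z0 = {n0, n3, n4, n6}, add states with every successor in Z. Already a fixed point.
Sat(AF (q | (AG a))) = {n0, n3, n4, n6}
|Sat(AF (q | (AG a)))| = |{n0, n3, n4, n6}| = 4.

4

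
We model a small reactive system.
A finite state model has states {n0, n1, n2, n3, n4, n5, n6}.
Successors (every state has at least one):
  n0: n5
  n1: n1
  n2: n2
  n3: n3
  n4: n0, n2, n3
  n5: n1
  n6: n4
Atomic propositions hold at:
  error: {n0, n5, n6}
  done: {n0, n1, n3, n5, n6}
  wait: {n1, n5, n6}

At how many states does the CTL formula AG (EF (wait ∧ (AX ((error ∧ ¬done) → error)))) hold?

Sat(¬done) = {n2, n4}
Sat(error ∧ ¬done) = ∅
Sat((error ∧ ¬done) → error) = {n0, n1, n2, n3, n4, n5, n6}
Sat(AX ((error ∧ ¬done) → error)) = {s : every successor in {n0, n1, n2, n3, n4, n5, n6}} = {n0, n1, n2, n3, n4, n5, n6}
Sat(wait ∧ (AX ((error ∧ ¬done) → error))) = {n1, n5, n6}
EF (wait ∧ (AX ((error ∧ ¬done) → error))): least fixpoint, start Z0 = {n1, n5, n6}, add states with some successor in Z. Z1 = {n0, n1, n5, n6}; Z2 = {n0, n1, n4, n5, n6}; fixed.
Sat(EF (wait ∧ (AX ((error ∧ ¬done) → error)))) = {n0, n1, n4, n5, n6}
AG (EF (wait ∧ (AX ((error ∧ ¬done) → error)))): greatest fixpoint, start Z0 = {n0, n1, n4, n5, n6}, keep only states in Sat with every successor in Z. Z1 = {n0, n1, n5, n6}; Z2 = {n0, n1, n5}; fixed.
Sat(AG (EF (wait ∧ (AX ((error ∧ ¬done) → error))))) = {n0, n1, n5}
|Sat(AG (EF (wait ∧ (AX ((error ∧ ¬done) → error)))))| = |{n0, n1, n5}| = 3.

3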